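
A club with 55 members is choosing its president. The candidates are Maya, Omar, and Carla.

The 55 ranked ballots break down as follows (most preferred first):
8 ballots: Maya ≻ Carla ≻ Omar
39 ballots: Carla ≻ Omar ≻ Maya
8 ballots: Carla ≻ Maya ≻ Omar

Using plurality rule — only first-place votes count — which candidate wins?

Carla

First-place votes: Maya 8, Omar 0, Carla 47.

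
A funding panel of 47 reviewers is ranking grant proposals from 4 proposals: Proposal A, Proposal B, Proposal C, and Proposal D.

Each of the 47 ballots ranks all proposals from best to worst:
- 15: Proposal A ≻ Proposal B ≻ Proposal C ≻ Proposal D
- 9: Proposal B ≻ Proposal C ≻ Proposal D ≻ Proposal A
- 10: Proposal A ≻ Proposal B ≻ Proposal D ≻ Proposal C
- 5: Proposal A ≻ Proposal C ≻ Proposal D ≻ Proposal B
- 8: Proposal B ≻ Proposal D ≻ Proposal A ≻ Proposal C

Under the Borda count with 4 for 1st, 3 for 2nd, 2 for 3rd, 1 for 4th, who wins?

Proposal A: 15×4 + 9×1 + 10×4 + 5×4 + 8×2 = 145
Proposal B: 15×3 + 9×4 + 10×3 + 5×1 + 8×4 = 148
Proposal C: 15×2 + 9×3 + 10×1 + 5×3 + 8×1 = 90
Proposal D: 15×1 + 9×2 + 10×2 + 5×2 + 8×3 = 87

Proposal B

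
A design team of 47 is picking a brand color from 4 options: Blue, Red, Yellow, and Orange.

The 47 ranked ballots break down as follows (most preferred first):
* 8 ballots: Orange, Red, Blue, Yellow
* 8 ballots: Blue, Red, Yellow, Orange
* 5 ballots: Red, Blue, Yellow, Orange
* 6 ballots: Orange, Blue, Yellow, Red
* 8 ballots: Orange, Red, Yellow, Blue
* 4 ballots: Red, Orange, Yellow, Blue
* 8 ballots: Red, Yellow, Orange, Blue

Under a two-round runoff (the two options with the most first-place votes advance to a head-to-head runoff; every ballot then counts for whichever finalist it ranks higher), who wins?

Red

Round 1 first-place votes: Blue 8, Red 17, Yellow 0, Orange 22. Orange and Red advance.
Runoff: Orange is ranked above Red on 22 ballots, Red above Orange on 25.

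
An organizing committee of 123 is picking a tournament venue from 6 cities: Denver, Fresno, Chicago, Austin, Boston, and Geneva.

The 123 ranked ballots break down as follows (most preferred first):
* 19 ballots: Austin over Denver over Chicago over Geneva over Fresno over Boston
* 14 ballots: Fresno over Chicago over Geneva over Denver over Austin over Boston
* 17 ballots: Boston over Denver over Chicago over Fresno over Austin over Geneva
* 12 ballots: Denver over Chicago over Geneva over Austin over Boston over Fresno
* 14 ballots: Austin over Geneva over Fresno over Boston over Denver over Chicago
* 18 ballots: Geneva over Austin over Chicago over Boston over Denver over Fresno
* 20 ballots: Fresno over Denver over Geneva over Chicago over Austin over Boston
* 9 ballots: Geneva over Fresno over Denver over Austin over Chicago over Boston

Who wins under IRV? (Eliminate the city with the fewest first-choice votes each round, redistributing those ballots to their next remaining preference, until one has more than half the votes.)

Round 1: Denver 12, Fresno 34, Chicago 0, Austin 33, Boston 17, Geneva 27. Chicago eliminated.
Round 2: Denver 12, Fresno 34, Austin 33, Boston 17, Geneva 27. Denver eliminated.
Round 3: Fresno 34, Austin 33, Boston 17, Geneva 39. Boston eliminated.
Round 4: Fresno 51, Austin 33, Geneva 39. Austin eliminated.
Round 5: Fresno 51, Geneva 72. Geneva has a majority (≥62).

Geneva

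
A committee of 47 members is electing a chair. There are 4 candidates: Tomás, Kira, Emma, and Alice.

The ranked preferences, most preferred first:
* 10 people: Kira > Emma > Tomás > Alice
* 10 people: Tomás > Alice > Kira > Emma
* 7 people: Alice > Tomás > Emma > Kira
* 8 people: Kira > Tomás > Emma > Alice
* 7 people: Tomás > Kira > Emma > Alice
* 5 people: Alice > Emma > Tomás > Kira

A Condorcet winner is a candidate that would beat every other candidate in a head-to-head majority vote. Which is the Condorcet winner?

Tomás vs Kira: 29–18
Tomás vs Emma: 32–15
Tomás vs Alice: 35–12
Tomás beats every other candidate.

Tomás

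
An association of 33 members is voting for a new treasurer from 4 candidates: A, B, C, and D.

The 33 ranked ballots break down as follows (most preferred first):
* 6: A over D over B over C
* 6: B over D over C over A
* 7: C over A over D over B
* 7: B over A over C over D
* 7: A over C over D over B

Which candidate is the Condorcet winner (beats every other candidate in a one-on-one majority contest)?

A vs B: 20–13
A vs C: 20–13
A vs D: 27–6
A beats every other candidate.

A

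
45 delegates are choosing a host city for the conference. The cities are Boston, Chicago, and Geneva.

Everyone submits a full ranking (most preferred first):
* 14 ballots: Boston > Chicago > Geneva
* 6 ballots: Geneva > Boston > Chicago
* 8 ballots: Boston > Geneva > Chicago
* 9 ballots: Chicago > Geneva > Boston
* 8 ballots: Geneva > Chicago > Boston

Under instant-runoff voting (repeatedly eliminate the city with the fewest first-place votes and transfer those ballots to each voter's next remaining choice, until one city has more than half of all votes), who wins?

Geneva

Round 1: Boston 22, Chicago 9, Geneva 14. Chicago eliminated.
Round 2: Boston 22, Geneva 23. Geneva has a majority (≥23).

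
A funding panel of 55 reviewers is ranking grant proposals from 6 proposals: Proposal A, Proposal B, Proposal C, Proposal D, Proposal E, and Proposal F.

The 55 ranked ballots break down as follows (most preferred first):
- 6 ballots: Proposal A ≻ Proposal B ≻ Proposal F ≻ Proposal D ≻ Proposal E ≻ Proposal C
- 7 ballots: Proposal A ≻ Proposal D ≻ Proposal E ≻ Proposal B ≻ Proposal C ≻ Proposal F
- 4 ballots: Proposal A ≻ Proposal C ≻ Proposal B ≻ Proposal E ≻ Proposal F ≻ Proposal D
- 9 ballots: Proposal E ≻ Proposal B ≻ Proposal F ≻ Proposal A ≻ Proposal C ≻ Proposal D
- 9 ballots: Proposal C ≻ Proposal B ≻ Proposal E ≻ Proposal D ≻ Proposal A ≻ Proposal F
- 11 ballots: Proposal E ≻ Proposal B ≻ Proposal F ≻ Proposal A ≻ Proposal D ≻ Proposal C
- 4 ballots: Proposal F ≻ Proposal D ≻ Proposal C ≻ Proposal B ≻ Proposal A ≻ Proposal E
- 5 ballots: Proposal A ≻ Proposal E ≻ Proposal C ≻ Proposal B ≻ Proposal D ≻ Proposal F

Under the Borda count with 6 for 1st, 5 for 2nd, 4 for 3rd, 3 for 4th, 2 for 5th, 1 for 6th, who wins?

Proposal A: 6×6 + 7×6 + 4×6 + 9×3 + 9×2 + 11×3 + 4×2 + 5×6 = 218
Proposal B: 6×5 + 7×3 + 4×4 + 9×5 + 9×5 + 11×5 + 4×3 + 5×3 = 239
Proposal C: 6×1 + 7×2 + 4×5 + 9×2 + 9×6 + 11×1 + 4×4 + 5×4 = 159
Proposal D: 6×3 + 7×5 + 4×1 + 9×1 + 9×3 + 11×2 + 4×5 + 5×2 = 145
Proposal E: 6×2 + 7×4 + 4×3 + 9×6 + 9×4 + 11×6 + 4×1 + 5×5 = 237
Proposal F: 6×4 + 7×1 + 4×2 + 9×4 + 9×1 + 11×4 + 4×6 + 5×1 = 157

Proposal B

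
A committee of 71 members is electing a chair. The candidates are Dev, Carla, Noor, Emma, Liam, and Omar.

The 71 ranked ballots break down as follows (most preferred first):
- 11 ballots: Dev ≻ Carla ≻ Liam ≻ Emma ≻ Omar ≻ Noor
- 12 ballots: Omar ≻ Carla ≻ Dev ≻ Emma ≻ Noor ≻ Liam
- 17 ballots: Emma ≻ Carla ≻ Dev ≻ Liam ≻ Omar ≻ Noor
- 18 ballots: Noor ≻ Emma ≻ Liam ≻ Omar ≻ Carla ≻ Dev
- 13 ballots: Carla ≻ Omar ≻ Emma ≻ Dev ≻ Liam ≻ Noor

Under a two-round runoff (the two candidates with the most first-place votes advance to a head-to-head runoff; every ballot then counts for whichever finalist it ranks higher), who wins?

Round 1 first-place votes: Dev 11, Carla 13, Noor 18, Emma 17, Liam 0, Omar 12. Noor and Emma advance.
Runoff: Noor is ranked above Emma on 18 ballots, Emma above Noor on 53.

Emma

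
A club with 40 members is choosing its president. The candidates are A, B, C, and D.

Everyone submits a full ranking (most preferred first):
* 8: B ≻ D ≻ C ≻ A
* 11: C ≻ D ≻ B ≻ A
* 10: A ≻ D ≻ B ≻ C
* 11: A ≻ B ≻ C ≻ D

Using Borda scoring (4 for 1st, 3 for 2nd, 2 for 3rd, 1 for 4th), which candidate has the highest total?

A: 8×1 + 11×1 + 10×4 + 11×4 = 103
B: 8×4 + 11×2 + 10×2 + 11×3 = 107
C: 8×2 + 11×4 + 10×1 + 11×2 = 92
D: 8×3 + 11×3 + 10×3 + 11×1 = 98

B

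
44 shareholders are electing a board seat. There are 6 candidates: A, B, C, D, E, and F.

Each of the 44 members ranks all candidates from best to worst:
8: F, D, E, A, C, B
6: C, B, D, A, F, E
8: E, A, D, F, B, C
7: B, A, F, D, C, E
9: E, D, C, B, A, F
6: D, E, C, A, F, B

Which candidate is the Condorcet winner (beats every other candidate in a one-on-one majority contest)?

D

D vs A: 29–15
D vs B: 31–13
D vs C: 38–6
D vs E: 27–17
D vs F: 29–15
D beats every other candidate.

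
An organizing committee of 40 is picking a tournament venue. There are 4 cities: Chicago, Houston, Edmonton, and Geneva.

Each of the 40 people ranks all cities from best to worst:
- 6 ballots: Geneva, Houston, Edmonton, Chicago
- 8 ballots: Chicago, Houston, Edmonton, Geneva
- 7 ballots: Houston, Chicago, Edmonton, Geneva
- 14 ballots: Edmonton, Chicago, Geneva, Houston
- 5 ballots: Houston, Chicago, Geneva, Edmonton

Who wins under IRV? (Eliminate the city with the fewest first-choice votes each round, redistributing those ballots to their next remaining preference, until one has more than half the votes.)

Round 1: Chicago 8, Houston 12, Edmonton 14, Geneva 6. Geneva eliminated.
Round 2: Chicago 8, Houston 18, Edmonton 14. Chicago eliminated.
Round 3: Houston 26, Edmonton 14. Houston has a majority (≥21).

Houston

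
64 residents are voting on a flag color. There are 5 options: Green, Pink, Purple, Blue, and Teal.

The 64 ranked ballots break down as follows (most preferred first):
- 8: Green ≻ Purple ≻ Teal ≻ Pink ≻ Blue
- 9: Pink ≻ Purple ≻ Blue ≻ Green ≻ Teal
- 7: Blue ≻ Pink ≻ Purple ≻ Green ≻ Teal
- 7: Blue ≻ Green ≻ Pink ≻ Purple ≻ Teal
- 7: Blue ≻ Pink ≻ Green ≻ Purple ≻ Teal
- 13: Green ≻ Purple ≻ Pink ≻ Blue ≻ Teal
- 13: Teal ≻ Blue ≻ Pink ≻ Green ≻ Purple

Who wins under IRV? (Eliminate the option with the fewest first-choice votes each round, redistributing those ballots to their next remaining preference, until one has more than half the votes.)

Round 1: Green 21, Pink 9, Purple 0, Blue 21, Teal 13. Purple eliminated.
Round 2: Green 21, Pink 9, Blue 21, Teal 13. Pink eliminated.
Round 3: Green 21, Blue 30, Teal 13. Teal eliminated.
Round 4: Green 21, Blue 43. Blue has a majority (≥33).

Blue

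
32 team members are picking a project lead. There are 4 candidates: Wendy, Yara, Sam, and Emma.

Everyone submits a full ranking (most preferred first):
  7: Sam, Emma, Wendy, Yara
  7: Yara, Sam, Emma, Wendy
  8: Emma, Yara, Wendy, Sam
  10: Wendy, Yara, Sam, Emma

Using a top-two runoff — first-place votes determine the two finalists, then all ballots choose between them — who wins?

Round 1 first-place votes: Wendy 10, Yara 7, Sam 7, Emma 8. Wendy and Emma advance.
Runoff: Wendy is ranked above Emma on 10 ballots, Emma above Wendy on 22.

Emma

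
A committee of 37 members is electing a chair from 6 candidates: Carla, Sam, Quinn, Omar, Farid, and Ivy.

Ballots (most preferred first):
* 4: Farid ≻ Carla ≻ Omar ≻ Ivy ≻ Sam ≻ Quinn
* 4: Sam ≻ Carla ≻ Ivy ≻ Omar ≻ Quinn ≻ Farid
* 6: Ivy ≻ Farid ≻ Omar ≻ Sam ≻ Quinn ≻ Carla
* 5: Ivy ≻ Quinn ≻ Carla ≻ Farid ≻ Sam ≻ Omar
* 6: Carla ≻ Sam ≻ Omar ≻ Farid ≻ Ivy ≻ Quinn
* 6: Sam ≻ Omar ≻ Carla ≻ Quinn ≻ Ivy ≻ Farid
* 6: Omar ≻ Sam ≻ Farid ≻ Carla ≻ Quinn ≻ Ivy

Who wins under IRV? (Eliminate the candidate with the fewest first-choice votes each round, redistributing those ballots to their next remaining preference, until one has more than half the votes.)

Round 1: Carla 6, Sam 10, Quinn 0, Omar 6, Farid 4, Ivy 11. Quinn eliminated.
Round 2: Carla 6, Sam 10, Omar 6, Farid 4, Ivy 11. Farid eliminated.
Round 3: Carla 10, Sam 10, Omar 6, Ivy 11. Omar eliminated.
Round 4: Carla 10, Sam 16, Ivy 11. Carla eliminated.
Round 5: Sam 22, Ivy 15. Sam has a majority (≥19).

Sam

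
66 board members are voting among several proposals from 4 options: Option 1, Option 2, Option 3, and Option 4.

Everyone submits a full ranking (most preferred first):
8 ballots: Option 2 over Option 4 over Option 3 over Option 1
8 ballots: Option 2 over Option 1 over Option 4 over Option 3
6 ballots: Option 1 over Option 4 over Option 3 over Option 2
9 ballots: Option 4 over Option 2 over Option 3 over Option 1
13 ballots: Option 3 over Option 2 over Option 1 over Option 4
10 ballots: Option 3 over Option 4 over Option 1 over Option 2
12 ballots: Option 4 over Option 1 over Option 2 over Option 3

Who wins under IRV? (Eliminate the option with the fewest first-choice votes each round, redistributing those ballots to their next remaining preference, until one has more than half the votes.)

Round 1: Option 1 6, Option 2 16, Option 3 23, Option 4 21. Option 1 eliminated.
Round 2: Option 2 16, Option 3 23, Option 4 27. Option 2 eliminated.
Round 3: Option 3 23, Option 4 43. Option 4 has a majority (≥34).

Option 4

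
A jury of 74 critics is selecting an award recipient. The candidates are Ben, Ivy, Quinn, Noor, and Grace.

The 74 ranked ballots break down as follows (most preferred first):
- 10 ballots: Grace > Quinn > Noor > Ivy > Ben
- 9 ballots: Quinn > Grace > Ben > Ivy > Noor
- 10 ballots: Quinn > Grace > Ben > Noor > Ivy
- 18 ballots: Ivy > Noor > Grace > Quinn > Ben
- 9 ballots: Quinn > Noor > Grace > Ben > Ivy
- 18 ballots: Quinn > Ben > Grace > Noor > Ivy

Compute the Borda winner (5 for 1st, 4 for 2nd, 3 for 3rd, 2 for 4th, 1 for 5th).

Ben: 10×1 + 9×3 + 10×3 + 18×1 + 9×2 + 18×4 = 175
Ivy: 10×2 + 9×2 + 10×1 + 18×5 + 9×1 + 18×1 = 165
Quinn: 10×4 + 9×5 + 10×5 + 18×2 + 9×5 + 18×5 = 306
Noor: 10×3 + 9×1 + 10×2 + 18×4 + 9×4 + 18×2 = 203
Grace: 10×5 + 9×4 + 10×4 + 18×3 + 9×3 + 18×3 = 261

Quinn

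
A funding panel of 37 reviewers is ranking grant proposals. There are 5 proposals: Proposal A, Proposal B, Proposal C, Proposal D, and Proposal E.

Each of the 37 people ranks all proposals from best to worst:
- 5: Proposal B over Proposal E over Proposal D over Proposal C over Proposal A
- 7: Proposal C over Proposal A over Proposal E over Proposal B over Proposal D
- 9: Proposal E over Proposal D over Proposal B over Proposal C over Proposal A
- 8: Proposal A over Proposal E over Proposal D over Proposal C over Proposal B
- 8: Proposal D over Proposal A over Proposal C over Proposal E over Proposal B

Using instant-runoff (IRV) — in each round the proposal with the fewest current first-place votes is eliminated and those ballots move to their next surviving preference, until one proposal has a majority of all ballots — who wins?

Round 1: Proposal A 8, Proposal B 5, Proposal C 7, Proposal D 8, Proposal E 9. Proposal B eliminated.
Round 2: Proposal A 8, Proposal C 7, Proposal D 8, Proposal E 14. Proposal C eliminated.
Round 3: Proposal A 15, Proposal D 8, Proposal E 14. Proposal D eliminated.
Round 4: Proposal A 23, Proposal E 14. Proposal A has a majority (≥19).

Proposal A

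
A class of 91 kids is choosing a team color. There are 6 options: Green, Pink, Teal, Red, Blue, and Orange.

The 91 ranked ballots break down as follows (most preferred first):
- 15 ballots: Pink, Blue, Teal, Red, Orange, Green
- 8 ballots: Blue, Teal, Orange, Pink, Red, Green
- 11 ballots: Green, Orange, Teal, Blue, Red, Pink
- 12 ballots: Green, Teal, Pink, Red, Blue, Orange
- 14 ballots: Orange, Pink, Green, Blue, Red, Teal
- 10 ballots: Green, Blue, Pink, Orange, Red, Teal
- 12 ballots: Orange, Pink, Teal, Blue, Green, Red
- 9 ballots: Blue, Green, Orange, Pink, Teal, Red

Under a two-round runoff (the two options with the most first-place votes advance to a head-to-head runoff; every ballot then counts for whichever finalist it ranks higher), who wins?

Orange

Round 1 first-place votes: Green 33, Pink 15, Teal 0, Red 0, Blue 17, Orange 26. Green and Orange advance.
Runoff: Green is ranked above Orange on 42 ballots, Orange above Green on 49.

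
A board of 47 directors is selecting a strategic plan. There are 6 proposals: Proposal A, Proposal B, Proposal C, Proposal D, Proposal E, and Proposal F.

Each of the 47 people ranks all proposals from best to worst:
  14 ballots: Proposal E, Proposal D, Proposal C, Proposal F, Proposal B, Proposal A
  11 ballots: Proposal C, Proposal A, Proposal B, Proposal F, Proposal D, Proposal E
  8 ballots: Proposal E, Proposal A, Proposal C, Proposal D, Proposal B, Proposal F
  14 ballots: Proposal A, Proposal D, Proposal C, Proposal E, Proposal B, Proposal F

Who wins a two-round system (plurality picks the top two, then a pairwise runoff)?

Round 1 first-place votes: Proposal A 14, Proposal B 0, Proposal C 11, Proposal D 0, Proposal E 22, Proposal F 0. Proposal E and Proposal A advance.
Runoff: Proposal E is ranked above Proposal A on 22 ballots, Proposal A above Proposal E on 25.

Proposal A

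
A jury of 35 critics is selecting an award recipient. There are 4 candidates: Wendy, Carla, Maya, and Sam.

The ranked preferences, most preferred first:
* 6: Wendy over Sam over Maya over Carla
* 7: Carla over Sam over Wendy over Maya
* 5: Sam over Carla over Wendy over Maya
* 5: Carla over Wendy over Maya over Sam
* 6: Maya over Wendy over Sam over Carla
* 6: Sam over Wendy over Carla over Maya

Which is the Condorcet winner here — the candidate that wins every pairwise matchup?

Sam vs Wendy: 18–17
Sam vs Carla: 23–12
Sam vs Maya: 24–11
Sam beats every other candidate.

Sam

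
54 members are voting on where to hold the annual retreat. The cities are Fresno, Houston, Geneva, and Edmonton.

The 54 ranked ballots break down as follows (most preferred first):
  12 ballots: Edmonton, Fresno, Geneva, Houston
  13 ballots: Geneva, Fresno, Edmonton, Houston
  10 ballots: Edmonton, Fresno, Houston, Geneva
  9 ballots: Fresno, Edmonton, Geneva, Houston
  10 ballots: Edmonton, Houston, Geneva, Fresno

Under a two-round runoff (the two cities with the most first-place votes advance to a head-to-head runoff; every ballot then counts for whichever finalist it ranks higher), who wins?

Edmonton

Round 1 first-place votes: Fresno 9, Houston 0, Geneva 13, Edmonton 32. Edmonton and Geneva advance.
Runoff: Edmonton is ranked above Geneva on 41 ballots, Geneva above Edmonton on 13.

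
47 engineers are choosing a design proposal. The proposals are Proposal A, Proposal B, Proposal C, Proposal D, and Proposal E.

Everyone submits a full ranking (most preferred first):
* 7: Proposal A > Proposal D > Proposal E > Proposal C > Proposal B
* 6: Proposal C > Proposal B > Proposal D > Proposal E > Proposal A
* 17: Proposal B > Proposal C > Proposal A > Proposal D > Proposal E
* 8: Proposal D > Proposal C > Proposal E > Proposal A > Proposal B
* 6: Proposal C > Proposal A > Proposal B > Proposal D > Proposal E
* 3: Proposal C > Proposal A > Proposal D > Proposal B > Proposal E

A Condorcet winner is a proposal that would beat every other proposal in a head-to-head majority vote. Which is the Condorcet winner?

Proposal C vs Proposal A: 40–7
Proposal C vs Proposal B: 30–17
Proposal C vs Proposal D: 32–15
Proposal C vs Proposal E: 40–7
Proposal C beats every other proposal.

Proposal C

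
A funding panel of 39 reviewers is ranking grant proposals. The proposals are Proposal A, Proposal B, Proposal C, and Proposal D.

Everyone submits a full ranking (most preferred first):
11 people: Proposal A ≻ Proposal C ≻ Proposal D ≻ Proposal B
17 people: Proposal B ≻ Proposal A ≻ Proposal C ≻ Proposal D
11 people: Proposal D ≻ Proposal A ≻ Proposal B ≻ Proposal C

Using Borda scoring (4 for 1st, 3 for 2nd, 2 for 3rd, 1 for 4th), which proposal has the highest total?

Proposal A

Proposal A: 11×4 + 17×3 + 11×3 = 128
Proposal B: 11×1 + 17×4 + 11×2 = 101
Proposal C: 11×3 + 17×2 + 11×1 = 78
Proposal D: 11×2 + 17×1 + 11×4 = 83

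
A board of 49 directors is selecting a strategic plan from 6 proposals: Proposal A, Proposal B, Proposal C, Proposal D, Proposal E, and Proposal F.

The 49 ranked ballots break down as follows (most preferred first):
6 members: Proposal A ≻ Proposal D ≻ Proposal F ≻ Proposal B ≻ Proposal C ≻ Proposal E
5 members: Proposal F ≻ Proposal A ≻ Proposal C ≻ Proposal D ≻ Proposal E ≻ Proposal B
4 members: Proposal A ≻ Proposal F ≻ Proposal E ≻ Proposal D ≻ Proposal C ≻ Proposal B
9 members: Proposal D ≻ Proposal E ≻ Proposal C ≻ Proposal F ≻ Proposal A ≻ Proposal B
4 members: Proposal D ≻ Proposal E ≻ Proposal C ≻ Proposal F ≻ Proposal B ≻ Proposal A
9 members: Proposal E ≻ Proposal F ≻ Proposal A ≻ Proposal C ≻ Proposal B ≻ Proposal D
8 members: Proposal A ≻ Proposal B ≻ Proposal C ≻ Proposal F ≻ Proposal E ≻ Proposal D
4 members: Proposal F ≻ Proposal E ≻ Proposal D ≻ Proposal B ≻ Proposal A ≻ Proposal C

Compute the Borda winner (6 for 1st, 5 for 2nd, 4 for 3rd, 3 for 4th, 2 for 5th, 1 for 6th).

Proposal F

Proposal A: 6×6 + 5×5 + 4×6 + 9×2 + 4×1 + 9×4 + 8×6 + 4×2 = 199
Proposal B: 6×3 + 5×1 + 4×1 + 9×1 + 4×2 + 9×2 + 8×5 + 4×3 = 114
Proposal C: 6×2 + 5×4 + 4×2 + 9×4 + 4×4 + 9×3 + 8×4 + 4×1 = 155
Proposal D: 6×5 + 5×3 + 4×3 + 9×6 + 4×6 + 9×1 + 8×1 + 4×4 = 168
Proposal E: 6×1 + 5×2 + 4×4 + 9×5 + 4×5 + 9×6 + 8×2 + 4×5 = 187
Proposal F: 6×4 + 5×6 + 4×5 + 9×3 + 4×3 + 9×5 + 8×3 + 4×6 = 206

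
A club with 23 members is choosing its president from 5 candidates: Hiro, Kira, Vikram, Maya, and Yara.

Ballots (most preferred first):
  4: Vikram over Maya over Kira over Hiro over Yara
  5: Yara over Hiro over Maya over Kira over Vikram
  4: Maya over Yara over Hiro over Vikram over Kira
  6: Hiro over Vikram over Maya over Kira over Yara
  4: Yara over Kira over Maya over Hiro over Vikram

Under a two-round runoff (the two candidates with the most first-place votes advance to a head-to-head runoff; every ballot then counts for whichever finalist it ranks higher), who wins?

Round 1 first-place votes: Hiro 6, Kira 0, Vikram 4, Maya 4, Yara 9. Yara and Hiro advance.
Runoff: Yara is ranked above Hiro on 13 ballots, Hiro above Yara on 10.

Yara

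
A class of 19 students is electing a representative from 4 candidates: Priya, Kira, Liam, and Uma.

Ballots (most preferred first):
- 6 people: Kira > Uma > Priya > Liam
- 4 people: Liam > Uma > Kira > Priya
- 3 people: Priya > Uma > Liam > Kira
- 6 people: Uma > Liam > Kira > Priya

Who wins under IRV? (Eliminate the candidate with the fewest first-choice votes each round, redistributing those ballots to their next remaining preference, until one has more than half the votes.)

Round 1: Priya 3, Kira 6, Liam 4, Uma 6. Priya eliminated.
Round 2: Kira 6, Liam 4, Uma 9. Liam eliminated.
Round 3: Kira 6, Uma 13. Uma has a majority (≥10).

Uma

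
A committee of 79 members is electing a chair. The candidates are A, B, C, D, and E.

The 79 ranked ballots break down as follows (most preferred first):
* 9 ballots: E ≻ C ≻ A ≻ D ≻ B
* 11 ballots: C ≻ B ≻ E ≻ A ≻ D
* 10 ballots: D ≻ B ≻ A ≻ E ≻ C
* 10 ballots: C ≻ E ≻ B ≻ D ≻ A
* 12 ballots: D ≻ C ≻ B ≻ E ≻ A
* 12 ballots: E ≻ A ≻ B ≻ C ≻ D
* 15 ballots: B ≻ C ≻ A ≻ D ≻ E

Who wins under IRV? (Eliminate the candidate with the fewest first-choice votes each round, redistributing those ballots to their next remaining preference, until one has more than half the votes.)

Round 1: A 0, B 15, C 21, D 22, E 21. A eliminated.
Round 2: B 15, C 21, D 22, E 21. B eliminated.
Round 3: C 36, D 22, E 21. E eliminated.
Round 4: C 57, D 22. C has a majority (≥40).

C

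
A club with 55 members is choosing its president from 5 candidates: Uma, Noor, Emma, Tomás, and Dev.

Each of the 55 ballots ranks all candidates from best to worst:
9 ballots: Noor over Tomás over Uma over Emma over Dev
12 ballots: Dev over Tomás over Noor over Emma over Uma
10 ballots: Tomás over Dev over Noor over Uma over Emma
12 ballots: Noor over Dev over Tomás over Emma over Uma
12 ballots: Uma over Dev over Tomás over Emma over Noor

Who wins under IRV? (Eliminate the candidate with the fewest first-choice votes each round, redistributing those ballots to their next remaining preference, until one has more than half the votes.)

Round 1: Uma 12, Noor 21, Emma 0, Tomás 10, Dev 12. Emma eliminated.
Round 2: Uma 12, Noor 21, Tomás 10, Dev 12. Tomás eliminated.
Round 3: Uma 12, Noor 21, Dev 22. Uma eliminated.
Round 4: Noor 21, Dev 34. Dev has a majority (≥28).

Dev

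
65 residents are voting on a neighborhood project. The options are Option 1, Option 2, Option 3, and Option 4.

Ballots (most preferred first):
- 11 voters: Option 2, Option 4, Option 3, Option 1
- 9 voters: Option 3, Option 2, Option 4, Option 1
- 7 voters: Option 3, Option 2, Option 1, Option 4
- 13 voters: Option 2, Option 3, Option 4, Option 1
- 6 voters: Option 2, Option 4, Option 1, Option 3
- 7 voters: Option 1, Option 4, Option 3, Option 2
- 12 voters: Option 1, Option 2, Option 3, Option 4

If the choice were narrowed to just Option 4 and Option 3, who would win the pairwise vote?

Option 3

Option 4 is ranked above Option 3 on 24 ballots; Option 3 above Option 4 on 41.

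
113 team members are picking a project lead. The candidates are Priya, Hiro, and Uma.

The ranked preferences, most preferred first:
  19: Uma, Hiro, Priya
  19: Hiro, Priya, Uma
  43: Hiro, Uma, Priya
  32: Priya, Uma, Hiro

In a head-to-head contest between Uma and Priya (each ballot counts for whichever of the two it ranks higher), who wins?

Uma is ranked above Priya on 62 ballots; Priya above Uma on 51.

Uma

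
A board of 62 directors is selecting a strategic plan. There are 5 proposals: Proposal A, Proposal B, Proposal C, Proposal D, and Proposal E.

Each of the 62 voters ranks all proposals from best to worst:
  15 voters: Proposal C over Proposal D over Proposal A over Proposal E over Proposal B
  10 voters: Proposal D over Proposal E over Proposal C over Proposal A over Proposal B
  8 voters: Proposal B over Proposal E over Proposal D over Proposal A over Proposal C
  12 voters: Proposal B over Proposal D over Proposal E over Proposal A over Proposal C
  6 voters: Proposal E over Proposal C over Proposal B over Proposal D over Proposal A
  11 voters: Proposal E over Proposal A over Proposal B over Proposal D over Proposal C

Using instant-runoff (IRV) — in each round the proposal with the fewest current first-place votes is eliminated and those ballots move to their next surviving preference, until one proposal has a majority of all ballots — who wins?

Proposal E

Round 1: Proposal A 0, Proposal B 20, Proposal C 15, Proposal D 10, Proposal E 17. Proposal A eliminated.
Round 2: Proposal B 20, Proposal C 15, Proposal D 10, Proposal E 17. Proposal D eliminated.
Round 3: Proposal B 20, Proposal C 15, Proposal E 27. Proposal C eliminated.
Round 4: Proposal B 20, Proposal E 42. Proposal E has a majority (≥32).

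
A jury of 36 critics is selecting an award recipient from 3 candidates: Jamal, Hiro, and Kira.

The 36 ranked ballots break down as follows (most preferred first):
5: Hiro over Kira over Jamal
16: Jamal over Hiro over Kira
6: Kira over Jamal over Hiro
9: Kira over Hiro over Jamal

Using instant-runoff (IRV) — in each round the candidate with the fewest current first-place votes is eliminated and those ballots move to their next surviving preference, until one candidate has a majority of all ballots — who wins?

Kira

Round 1: Jamal 16, Hiro 5, Kira 15. Hiro eliminated.
Round 2: Jamal 16, Kira 20. Kira has a majority (≥19).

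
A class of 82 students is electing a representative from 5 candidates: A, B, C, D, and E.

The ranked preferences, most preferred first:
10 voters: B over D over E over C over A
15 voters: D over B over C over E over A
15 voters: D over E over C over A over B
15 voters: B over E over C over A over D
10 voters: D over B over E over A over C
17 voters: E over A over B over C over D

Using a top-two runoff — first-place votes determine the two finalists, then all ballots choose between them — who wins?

Round 1 first-place votes: A 0, B 25, C 0, D 40, E 17. D and B advance.
Runoff: D is ranked above B on 40 ballots, B above D on 42.

B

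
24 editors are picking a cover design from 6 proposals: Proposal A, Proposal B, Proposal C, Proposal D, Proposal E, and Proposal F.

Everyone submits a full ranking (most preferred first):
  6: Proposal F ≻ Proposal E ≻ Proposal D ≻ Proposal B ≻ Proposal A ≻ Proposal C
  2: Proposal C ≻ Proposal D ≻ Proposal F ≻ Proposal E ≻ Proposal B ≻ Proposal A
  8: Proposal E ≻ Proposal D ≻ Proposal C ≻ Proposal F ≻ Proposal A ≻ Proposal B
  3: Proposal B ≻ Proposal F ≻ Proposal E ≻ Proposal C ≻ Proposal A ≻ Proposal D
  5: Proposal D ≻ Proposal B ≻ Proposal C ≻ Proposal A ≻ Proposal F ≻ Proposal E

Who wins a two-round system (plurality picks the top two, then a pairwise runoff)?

Round 1 first-place votes: Proposal A 0, Proposal B 3, Proposal C 2, Proposal D 5, Proposal E 8, Proposal F 6. Proposal E and Proposal F advance.
Runoff: Proposal E is ranked above Proposal F on 8 ballots, Proposal F above Proposal E on 16.

Proposal F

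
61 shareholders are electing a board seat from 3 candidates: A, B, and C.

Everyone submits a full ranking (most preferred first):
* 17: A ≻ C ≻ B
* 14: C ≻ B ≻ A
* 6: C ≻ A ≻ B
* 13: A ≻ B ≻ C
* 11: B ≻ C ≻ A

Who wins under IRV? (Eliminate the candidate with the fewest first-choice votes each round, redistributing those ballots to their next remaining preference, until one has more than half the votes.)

C

Round 1: A 30, B 11, C 20. B eliminated.
Round 2: A 30, C 31. C has a majority (≥31).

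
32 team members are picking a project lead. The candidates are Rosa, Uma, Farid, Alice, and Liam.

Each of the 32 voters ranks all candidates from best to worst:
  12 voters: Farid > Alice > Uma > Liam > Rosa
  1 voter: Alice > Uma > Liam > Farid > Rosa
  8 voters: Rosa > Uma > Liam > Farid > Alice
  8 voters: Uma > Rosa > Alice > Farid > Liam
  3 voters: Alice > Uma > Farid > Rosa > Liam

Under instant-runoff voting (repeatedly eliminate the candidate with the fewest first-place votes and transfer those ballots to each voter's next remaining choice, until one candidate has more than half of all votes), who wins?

Uma

Round 1: Rosa 8, Uma 8, Farid 12, Alice 4, Liam 0. Liam eliminated.
Round 2: Rosa 8, Uma 8, Farid 12, Alice 4. Alice eliminated.
Round 3: Rosa 8, Uma 12, Farid 12. Rosa eliminated.
Round 4: Uma 20, Farid 12. Uma has a majority (≥17).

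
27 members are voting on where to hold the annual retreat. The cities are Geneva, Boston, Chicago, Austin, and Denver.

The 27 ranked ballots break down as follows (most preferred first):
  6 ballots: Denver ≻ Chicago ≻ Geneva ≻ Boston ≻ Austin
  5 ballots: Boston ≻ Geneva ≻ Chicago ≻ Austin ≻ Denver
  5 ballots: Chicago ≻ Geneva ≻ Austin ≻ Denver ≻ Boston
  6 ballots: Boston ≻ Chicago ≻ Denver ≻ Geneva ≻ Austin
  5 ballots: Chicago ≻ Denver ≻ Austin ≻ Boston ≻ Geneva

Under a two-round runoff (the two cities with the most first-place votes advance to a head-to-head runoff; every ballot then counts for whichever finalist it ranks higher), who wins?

Chicago

Round 1 first-place votes: Geneva 0, Boston 11, Chicago 10, Austin 0, Denver 6. Boston and Chicago advance.
Runoff: Boston is ranked above Chicago on 11 ballots, Chicago above Boston on 16.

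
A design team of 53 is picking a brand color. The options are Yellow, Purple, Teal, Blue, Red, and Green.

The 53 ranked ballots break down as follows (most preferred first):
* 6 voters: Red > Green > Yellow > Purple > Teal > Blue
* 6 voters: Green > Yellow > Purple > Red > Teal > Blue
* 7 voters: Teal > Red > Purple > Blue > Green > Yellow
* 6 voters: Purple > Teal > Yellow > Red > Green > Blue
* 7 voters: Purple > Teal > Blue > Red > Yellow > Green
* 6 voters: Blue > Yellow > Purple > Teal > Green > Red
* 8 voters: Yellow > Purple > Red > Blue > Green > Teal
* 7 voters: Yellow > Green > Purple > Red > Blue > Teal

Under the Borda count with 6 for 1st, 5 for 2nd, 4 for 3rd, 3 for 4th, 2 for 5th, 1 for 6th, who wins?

Purple

Yellow: 6×4 + 6×5 + 7×1 + 6×4 + 7×2 + 6×5 + 8×6 + 7×6 = 219
Purple: 6×3 + 6×4 + 7×4 + 6×6 + 7×6 + 6×4 + 8×5 + 7×4 = 240
Teal: 6×2 + 6×2 + 7×6 + 6×5 + 7×5 + 6×3 + 8×1 + 7×1 = 164
Blue: 6×1 + 6×1 + 7×3 + 6×1 + 7×4 + 6×6 + 8×3 + 7×2 = 141
Red: 6×6 + 6×3 + 7×5 + 6×3 + 7×3 + 6×1 + 8×4 + 7×3 = 187
Green: 6×5 + 6×6 + 7×2 + 6×2 + 7×1 + 6×2 + 8×2 + 7×5 = 162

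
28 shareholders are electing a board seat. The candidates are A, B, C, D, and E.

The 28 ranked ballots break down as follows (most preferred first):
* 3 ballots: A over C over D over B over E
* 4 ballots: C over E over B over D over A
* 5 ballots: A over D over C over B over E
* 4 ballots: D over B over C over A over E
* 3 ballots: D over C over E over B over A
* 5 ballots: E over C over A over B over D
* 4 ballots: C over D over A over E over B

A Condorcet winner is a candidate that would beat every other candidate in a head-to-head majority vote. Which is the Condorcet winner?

C

C vs A: 20–8
C vs B: 24–4
C vs D: 16–12
C vs E: 23–5
C beats every other candidate.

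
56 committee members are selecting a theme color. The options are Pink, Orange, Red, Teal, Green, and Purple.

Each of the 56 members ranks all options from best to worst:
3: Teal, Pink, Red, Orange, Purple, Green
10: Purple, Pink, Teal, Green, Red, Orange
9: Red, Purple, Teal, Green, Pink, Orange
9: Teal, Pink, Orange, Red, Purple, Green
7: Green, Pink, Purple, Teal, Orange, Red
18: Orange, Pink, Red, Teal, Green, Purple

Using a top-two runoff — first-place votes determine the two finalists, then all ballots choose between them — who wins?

Teal

Round 1 first-place votes: Pink 0, Orange 18, Red 9, Teal 12, Green 7, Purple 10. Orange and Teal advance.
Runoff: Orange is ranked above Teal on 18 ballots, Teal above Orange on 38.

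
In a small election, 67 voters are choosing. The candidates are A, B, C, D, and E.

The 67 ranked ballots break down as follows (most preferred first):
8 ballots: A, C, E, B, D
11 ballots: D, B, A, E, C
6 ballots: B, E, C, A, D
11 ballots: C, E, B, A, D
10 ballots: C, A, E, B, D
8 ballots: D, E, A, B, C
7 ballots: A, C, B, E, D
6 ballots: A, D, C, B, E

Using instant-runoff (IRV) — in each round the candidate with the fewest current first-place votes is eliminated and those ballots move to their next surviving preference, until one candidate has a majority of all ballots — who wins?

Round 1: A 21, B 6, C 21, D 19, E 0. E eliminated.
Round 2: A 21, B 6, C 21, D 19. B eliminated.
Round 3: A 21, C 27, D 19. D eliminated.
Round 4: A 40, C 27. A has a majority (≥34).

A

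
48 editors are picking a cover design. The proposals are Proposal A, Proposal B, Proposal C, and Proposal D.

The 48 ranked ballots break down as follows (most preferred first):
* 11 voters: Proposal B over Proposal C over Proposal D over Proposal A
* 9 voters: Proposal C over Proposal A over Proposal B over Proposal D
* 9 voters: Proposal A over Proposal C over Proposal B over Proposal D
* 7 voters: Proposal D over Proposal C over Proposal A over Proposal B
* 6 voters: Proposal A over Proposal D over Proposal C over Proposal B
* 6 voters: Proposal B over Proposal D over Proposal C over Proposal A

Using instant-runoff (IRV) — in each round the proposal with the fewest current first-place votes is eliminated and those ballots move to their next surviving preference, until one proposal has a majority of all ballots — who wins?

Round 1: Proposal A 15, Proposal B 17, Proposal C 9, Proposal D 7. Proposal D eliminated.
Round 2: Proposal A 15, Proposal B 17, Proposal C 16. Proposal A eliminated.
Round 3: Proposal B 17, Proposal C 31. Proposal C has a majority (≥25).

Proposal C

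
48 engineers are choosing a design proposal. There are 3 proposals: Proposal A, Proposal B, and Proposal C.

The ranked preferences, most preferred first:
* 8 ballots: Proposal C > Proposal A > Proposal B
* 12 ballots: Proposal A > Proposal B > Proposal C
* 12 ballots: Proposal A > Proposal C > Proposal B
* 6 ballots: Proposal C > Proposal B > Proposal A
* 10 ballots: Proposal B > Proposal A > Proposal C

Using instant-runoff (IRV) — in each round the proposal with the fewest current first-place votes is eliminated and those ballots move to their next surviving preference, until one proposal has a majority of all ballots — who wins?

Proposal A

Round 1: Proposal A 24, Proposal B 10, Proposal C 14. Proposal B eliminated.
Round 2: Proposal A 34, Proposal C 14. Proposal A has a majority (≥25).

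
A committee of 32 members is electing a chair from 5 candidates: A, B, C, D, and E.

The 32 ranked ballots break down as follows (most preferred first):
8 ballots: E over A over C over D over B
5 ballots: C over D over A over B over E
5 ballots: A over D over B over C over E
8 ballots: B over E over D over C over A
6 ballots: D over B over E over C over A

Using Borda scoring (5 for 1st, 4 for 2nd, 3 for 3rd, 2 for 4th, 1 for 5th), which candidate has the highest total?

A: 8×4 + 5×3 + 5×5 + 8×1 + 6×1 = 86
B: 8×1 + 5×2 + 5×3 + 8×5 + 6×4 = 97
C: 8×3 + 5×5 + 5×2 + 8×2 + 6×2 = 87
D: 8×2 + 5×4 + 5×4 + 8×3 + 6×5 = 110
E: 8×5 + 5×1 + 5×1 + 8×4 + 6×3 = 100

D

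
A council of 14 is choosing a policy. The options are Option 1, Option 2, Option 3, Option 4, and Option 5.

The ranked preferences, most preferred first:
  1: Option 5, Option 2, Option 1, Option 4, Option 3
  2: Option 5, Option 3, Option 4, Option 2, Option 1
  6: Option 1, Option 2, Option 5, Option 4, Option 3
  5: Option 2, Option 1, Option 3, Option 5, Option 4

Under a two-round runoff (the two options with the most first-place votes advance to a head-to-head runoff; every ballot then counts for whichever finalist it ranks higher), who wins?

Option 2

Round 1 first-place votes: Option 1 6, Option 2 5, Option 3 0, Option 4 0, Option 5 3. Option 1 and Option 2 advance.
Runoff: Option 1 is ranked above Option 2 on 6 ballots, Option 2 above Option 1 on 8.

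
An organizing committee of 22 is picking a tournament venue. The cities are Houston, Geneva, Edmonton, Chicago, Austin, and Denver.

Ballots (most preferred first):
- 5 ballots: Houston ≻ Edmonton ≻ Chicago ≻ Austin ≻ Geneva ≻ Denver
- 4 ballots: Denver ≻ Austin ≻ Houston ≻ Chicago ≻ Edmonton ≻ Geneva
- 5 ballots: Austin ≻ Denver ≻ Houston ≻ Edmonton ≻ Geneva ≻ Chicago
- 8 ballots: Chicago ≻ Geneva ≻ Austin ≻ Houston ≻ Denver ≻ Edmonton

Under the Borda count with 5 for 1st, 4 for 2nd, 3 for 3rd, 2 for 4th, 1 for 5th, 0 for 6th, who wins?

Houston: 5×5 + 4×3 + 5×3 + 8×2 = 68
Geneva: 5×1 + 4×0 + 5×1 + 8×4 = 42
Edmonton: 5×4 + 4×1 + 5×2 + 8×0 = 34
Chicago: 5×3 + 4×2 + 5×0 + 8×5 = 63
Austin: 5×2 + 4×4 + 5×5 + 8×3 = 75
Denver: 5×0 + 4×5 + 5×4 + 8×1 = 48

Austin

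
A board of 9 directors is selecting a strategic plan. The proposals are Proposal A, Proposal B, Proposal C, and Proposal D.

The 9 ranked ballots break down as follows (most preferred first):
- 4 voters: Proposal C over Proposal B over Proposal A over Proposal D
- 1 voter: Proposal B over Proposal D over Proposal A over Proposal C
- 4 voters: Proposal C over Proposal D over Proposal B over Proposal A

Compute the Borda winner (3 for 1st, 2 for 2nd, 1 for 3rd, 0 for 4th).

Proposal A: 4×1 + 1×1 + 4×0 = 5
Proposal B: 4×2 + 1×3 + 4×1 = 15
Proposal C: 4×3 + 1×0 + 4×3 = 24
Proposal D: 4×0 + 1×2 + 4×2 = 10

Proposal C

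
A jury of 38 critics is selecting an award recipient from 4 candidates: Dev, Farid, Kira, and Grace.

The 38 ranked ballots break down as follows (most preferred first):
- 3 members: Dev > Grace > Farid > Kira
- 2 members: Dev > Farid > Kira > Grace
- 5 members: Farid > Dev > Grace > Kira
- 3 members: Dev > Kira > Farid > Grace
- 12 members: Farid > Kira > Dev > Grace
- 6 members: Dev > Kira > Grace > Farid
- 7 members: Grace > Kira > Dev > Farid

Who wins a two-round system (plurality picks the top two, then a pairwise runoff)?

Round 1 first-place votes: Dev 14, Farid 17, Kira 0, Grace 7. Farid and Dev advance.
Runoff: Farid is ranked above Dev on 17 ballots, Dev above Farid on 21.

Dev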